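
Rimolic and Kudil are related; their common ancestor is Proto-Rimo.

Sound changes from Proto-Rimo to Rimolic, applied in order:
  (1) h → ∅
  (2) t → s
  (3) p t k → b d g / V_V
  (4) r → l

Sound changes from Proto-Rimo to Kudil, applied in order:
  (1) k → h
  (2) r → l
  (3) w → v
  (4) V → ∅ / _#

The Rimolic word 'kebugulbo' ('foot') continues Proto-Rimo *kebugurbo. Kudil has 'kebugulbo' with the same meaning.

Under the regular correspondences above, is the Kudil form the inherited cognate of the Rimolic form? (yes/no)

no

Derive the expected Kudil reflex of *kebugurbo:
Kudil: *kebugurbo
  kebugurbo → hebugurbo   [unconditioned shift]
  hebugurbo → hebugulbo   [unconditioned shift]
  hebugulbo (rule 3 does not apply)
  hebugulbo → hebugulb   [apocope]
  giving Kudil hebugulb.
The regular Kudil reflex would be 'hebugulb', but the attested form is 'kebugulbo'. The correspondence is irregular, so they are not cognates (the Kudil form has a different source).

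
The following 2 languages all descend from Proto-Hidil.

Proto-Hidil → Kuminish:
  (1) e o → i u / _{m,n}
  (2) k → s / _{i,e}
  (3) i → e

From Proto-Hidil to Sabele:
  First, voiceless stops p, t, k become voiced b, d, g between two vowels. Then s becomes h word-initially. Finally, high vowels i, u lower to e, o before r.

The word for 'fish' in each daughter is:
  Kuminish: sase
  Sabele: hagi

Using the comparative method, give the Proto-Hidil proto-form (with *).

Position 1: Kuminish has s, Sabele has h. Taking the neighbouring segments as reconstructed: Kuminish s can only go back to *s; Sabele h could go back to *s or *h — the one source consistent with every daughter is *s.
Position 4: Kuminish has e, Sabele has i. Sabele preserves i here (none of its changes turn any other segment into i), so the proto-segment is *i.
Position 3: Kuminish has s, Sabele has g. Taking the neighbouring segments as reconstructed: Kuminish s could go back to *k or *s; Sabele g could go back to *k or *g — the one source consistent with every daughter is *k.
This points to *saki. Verify forward in each daughter:
Kuminish: *saki > sasi > sase  (by palatalisation, vowel merger)
Sabele: *saki > sagi > hagi  (by intervocalic voicing, debuccalisation)
Only *saki yields all of Kuminish sase, Sabele hagi.

*saki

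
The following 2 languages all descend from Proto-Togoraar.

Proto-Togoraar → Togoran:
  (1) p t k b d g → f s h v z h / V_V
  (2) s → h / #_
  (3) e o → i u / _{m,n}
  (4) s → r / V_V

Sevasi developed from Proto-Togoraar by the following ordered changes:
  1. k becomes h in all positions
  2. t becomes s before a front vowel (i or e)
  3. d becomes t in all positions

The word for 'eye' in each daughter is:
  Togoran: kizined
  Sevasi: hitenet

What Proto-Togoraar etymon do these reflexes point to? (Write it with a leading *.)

Position 4: Togoran has i, Sevasi has e. Sevasi preserves e here (none of its changes turn any other segment into e), so the proto-segment is *e.
Position 1: Togoran has k, Sevasi has h. Togoran preserves k here (none of its changes turn any other segment into k), so the proto-segment is *k.
Position 3: Togoran has z, Sevasi has t. Taking the neighbouring segments as reconstructed: Togoran z could go back to *d or *z; Sevasi t can only go back to *d — the one source consistent with every daughter is *d.
Continuing position by position gives *kidened; check it forward:
Togoran: start from *kidened.
  rule 1 (intervocalic lenition): kidened → kizened
  rule 2: no change — kizened
  rule 3 (pre-nasal raising): kizened → kizined
  rule 4: no change — kizined
  ⇒ Togoran kizined
Sevasi: *kidened
  kidened → hidened   [unconditioned shift]
  hidened (rule 2 does not apply)
  hidened → hitenet   [unconditioned shift]
  giving Sevasi hitenet.
*kidened is the unique common source.

*kidened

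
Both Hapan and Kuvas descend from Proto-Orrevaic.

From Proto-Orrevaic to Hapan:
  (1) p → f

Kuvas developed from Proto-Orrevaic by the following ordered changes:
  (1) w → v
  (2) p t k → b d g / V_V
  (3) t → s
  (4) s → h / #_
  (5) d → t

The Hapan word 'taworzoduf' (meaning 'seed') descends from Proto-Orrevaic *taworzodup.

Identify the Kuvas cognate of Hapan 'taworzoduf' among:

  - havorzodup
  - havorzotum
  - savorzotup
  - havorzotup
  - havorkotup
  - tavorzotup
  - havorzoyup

havorzotup

Kuvas: start from *taworzodup.
  rule 1 (unconditioned shift): taworzodup → tavorzodup
  rule 2: no change — tavorzodup
  rule 3 (unconditioned shift): tavorzodup → savorzodup
  rule 4 (debuccalisation): savorzodup → havorzodup
  rule 5 (unconditioned shift): havorzodup → havorzotup
  ⇒ Kuvas havorzotup
Among the options, 'havorzotup' alone shows every Kuvas change applied in order.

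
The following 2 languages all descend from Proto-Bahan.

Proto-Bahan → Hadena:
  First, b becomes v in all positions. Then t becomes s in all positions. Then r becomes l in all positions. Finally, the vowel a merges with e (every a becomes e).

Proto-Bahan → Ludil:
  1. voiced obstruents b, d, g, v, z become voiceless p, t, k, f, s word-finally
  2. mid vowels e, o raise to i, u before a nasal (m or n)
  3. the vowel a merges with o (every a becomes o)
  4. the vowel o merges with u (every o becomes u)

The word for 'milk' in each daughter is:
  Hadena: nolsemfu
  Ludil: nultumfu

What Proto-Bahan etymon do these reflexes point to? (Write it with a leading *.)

*noltamfu

Position 5: Hadena has e, Ludil has u. Taking the neighbouring segments as reconstructed: Hadena e could go back to *a or *e; Ludil u could go back to *a or *o or *u — the one source consistent with every daughter is *a.
Position 2: Hadena has o, Ludil has u. Hadena preserves o here (none of its changes turn any other segment into o), so the proto-segment is *o.
Position 4: Hadena has s, Ludil has t. Taking the neighbouring segments as reconstructed: Hadena s could go back to *t or *s; Ludil t can only go back to *t — the one source consistent with every daughter is *t.
This points to *noltamfu. Verify forward in each daughter:
Hadena: *noltamfu > nolsamfu > nolsemfu  (by unconditioned shift, vowel merger)
Ludil: *noltamfu > noltomfu > nultumfu  (by vowel merger, vowel merger)
*noltamfu is the unique common source.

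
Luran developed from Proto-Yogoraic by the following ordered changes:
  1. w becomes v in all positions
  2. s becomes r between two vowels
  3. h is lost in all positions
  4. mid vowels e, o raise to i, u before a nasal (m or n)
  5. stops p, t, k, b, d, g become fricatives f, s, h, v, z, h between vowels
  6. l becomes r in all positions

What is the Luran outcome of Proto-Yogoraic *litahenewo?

risainevo

Luran: *litahenewo
  litahenewo → litahenevo   [unconditioned shift]
  litahenevo (rule 2 does not apply)
  litahenevo → litaenevo   [h-loss]
  litaenevo → litainevo   [pre-nasal raising]
  litainevo → lisainevo   [intervocalic lenition]
  lisainevo → risainevo   [unconditioned shift]
  giving Luran risainevo.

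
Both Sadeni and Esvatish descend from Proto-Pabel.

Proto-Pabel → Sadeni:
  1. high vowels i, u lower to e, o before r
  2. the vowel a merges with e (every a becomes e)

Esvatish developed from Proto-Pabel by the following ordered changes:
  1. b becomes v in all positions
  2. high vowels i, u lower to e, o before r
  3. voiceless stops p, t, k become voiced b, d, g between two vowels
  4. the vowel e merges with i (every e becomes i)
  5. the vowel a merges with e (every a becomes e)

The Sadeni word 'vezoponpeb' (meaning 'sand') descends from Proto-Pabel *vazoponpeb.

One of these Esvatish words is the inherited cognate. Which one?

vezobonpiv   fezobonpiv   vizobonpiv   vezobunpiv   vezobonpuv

vezobonpiv

Esvatish: *vazoponpeb
  vazoponpeb → vazoponpev   [unconditioned shift]
  vazoponpev (rule 2 does not apply)
  vazoponpev → vazobonpev   [intervocalic voicing]
  vazobonpev → vazobonpiv   [vowel merger]
  vazobonpiv → vezobonpiv   [vowel merger]
  giving Esvatish vezobonpiv.
Among the options, 'vezobonpiv' alone shows every Esvatish change applied in order.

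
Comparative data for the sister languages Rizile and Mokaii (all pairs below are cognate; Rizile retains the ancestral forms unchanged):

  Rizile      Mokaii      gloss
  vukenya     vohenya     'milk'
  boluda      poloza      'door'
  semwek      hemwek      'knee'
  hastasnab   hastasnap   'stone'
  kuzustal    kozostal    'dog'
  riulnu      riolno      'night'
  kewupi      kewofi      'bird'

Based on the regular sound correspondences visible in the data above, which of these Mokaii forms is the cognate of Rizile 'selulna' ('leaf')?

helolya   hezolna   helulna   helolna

helolna

semwek ~ hemwek — Rizile s corresponds to Mokaii h word-initially before a front vowel.
vukenya ~ vohenya, boluda ~ poloza — Rizile u corresponds to Mokaii o after a consonant, before a consonant other than r, m, n, p, b, f, v.
Applying these to Rizile 'selulna':
  selulna → helulna   (s→h word-initially before a front vowel)
  helulna → helolna   (u→o after a consonant, before a consonant other than r, m, n, p, b, f, v)
So the Mokaii cognate is 'helolna'.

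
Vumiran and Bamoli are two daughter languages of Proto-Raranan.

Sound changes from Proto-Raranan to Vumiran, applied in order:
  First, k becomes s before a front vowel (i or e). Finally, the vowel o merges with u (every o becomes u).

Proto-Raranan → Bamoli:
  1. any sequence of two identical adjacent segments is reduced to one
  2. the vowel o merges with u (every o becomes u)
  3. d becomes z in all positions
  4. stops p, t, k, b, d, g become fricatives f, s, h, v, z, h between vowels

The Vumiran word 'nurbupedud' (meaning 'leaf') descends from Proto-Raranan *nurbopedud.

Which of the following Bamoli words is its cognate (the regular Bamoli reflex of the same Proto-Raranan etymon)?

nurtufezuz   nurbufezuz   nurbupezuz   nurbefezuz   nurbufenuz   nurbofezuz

Bamoli: *nurbopedud > nurbupedud > nurbupezuz > nurbufezuz  (by vowel merger, unconditioned shift, intervocalic lenition)
The other candidates each miss or misapply at least one Bamoli change.

nurbufezuz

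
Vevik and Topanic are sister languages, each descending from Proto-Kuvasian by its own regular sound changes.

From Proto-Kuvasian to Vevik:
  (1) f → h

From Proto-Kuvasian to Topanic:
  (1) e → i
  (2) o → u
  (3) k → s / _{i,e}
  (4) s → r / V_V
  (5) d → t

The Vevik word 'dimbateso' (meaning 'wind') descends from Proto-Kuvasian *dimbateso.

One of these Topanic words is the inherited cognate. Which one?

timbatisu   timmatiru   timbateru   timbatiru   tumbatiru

Topanic: *dimbateso
  dimbateso → dimbatiso   [vowel merger]
  dimbatiso → dimbatisu   [vowel merger]
  dimbatisu (rule 3 does not apply)
  dimbatisu → dimbatiru   [rhotacism]
  dimbatiru → timbatiru   [unconditioned shift]
  giving Topanic timbatiru.
Among the options, 'timbatiru' alone shows every Topanic change applied in order.

timbatiru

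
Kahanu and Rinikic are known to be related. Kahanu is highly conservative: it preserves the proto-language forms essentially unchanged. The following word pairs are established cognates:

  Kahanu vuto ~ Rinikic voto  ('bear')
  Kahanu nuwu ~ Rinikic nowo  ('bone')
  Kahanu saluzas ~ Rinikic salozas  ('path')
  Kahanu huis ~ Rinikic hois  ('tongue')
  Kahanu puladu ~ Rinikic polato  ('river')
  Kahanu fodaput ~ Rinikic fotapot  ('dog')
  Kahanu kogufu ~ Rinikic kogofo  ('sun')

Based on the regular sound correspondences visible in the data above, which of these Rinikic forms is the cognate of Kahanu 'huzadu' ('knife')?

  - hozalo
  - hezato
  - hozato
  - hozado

vuto ~ voto, nuwu ~ nowo — Kahanu u corresponds to Rinikic o after a consonant, before a consonant other than r, m, n, p, b, f, v.
puladu ~ polato — Kahanu d corresponds to Rinikic t between vowels (before a back vowel).
nuwu ~ nowo, puladu ~ polato — Kahanu u corresponds to Rinikic o word-finally.
Applying these to Kahanu 'huzadu':
  huzadu → hozadu   (u→o after a consonant, before a consonant other than r, m, n, p, b, f, v)
  hozadu → hozatu   (d→t between vowels (before a back vowel))
  hozatu → hozato   (u→o word-finally)
So the Rinikic cognate is 'hozato'.

hozato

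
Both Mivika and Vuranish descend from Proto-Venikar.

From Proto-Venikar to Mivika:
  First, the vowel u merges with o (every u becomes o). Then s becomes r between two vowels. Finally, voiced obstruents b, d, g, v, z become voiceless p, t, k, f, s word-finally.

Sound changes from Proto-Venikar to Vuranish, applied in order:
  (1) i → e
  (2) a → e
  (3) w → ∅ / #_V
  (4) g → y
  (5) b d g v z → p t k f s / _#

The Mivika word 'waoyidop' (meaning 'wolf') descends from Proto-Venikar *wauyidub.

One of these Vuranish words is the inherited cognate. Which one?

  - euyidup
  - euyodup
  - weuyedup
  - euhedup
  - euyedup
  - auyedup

euyedup

Vuranish: *wauyidub
  wauyidub → wauyedub   [vowel merger]
  wauyedub → weuyedub   [vowel merger]
  weuyedub → euyedub   [glide loss]
  euyedub (rule 4 does not apply)
  euyedub → euyedup   [final devoicing]
  giving Vuranish euyedup.
The other candidates each miss or misapply at least one Vuranish change.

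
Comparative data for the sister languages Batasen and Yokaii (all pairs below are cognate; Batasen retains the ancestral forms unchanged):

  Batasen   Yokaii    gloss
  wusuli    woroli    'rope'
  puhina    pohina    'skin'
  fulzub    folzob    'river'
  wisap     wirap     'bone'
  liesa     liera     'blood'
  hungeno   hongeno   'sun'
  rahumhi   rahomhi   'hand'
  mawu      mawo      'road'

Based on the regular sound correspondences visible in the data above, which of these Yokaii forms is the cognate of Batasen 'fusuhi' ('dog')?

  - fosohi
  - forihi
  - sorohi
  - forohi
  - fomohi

forohi

wusuli ~ woroli, puhina ~ pohina — Batasen u corresponds to Yokaii o after a consonant, before a consonant other than r, m, n, p, b, f, v.
wusuli ~ woroli — Batasen s corresponds to Yokaii r between vowels (before a back vowel).
Applying these to Batasen 'fusuhi':
  fusuhi → fosuhi   (u→o after a consonant, before a consonant other than r, m, n, p, b, f, v)
  fosuhi → foruhi   (s→r between vowels (before a back vowel))
  foruhi → forohi   (u→o after a consonant, before a consonant other than r, m, n, p, b, f, v)
So the Yokaii cognate is 'forohi'.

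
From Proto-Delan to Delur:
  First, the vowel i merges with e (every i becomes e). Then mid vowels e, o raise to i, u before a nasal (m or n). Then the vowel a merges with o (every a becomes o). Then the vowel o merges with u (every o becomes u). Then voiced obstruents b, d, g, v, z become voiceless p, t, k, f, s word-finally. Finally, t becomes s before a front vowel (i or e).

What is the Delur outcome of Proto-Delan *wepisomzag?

Delur: *wepisomzag > wepesomzag > wepesumzag > wepesumzog > wepesumzug > wepesumzuk  (by vowel merger, pre-nasal raising, vowel merger, vowel merger, final devoicing)

wepesumzuk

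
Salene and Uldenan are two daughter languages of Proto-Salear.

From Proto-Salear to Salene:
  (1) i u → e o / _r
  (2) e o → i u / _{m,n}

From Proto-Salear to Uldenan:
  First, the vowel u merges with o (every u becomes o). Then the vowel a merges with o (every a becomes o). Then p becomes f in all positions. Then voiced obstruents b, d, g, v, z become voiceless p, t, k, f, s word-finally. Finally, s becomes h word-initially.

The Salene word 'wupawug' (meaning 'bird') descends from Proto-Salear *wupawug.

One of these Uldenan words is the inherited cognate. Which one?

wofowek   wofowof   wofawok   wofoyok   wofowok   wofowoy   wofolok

wofowok

Uldenan: *wupawug > wopawog > wopowog > wofowog > wofowok  (by vowel merger, vowel merger, unconditioned shift, final devoicing)
Only 'wofowok' matches the regular Uldenan development of *wupawug.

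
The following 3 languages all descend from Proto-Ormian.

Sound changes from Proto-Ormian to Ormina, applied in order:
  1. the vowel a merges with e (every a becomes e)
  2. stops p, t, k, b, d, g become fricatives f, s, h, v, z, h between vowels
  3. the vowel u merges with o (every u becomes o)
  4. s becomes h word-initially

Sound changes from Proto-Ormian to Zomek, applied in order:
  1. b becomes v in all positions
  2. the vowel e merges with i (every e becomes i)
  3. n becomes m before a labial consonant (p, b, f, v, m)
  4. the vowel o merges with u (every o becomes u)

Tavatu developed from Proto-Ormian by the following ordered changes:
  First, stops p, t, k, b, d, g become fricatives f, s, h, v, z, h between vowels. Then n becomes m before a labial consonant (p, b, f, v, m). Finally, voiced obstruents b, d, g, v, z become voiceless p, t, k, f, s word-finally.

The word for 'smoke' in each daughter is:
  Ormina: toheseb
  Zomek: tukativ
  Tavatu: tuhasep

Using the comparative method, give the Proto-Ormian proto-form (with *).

*tukateb

Position 3: Ormina has h, Zomek has k, Tavatu has h. Zomek preserves k here (none of its changes turn any other segment into k), so the proto-segment is *k.
Position 5: Ormina has s, Zomek has t, Tavatu has s. Zomek preserves t here (none of its changes turn any other segment into t), so the proto-segment is *t.
Position 6: Ormina has e, Zomek has i, Tavatu has e. Tavatu preserves e here (none of its changes turn any other segment into e), so the proto-segment is *e.
Continuing position by position gives *tukateb; check it forward:
Ormina: start from *tukateb.
  rule 1 (vowel merger): tukateb → tuketeb
  rule 2 (intervocalic lenition): tuketeb → tuheseb
  rule 3 (vowel merger): tuheseb → toheseb
  rule 4: no change — toheseb
  ⇒ Ormina toheseb
Zomek: *tukateb
  tukateb → tukatev   [unconditioned shift]
  tukatev → tukativ   [vowel merger]
  tukativ (rule 3 does not apply)
  tukativ (rule 4 does not apply)
  giving Zomek tukativ.
Tavatu: *tukateb
  tukateb → tuhaseb   [intervocalic lenition]
  tuhaseb (rule 2 does not apply)
  tuhaseb → tuhasep   [final devoicing]
  giving Tavatu tuhasep.
Only *tukateb yields all of Ormina toheseb, Zomek tukativ, Tavatu tuhasep.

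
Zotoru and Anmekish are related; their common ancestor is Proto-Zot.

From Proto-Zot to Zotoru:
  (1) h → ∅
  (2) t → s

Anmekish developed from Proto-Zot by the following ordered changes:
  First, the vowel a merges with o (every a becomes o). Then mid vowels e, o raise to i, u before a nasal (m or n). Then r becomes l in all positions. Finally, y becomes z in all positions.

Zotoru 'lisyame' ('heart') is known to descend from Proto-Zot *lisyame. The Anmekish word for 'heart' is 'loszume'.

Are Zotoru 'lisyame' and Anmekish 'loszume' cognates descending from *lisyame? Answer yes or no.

no

Derive the expected Anmekish reflex of *lisyame:
Anmekish: start from *lisyame.
  rule 1 (vowel merger): lisyame → lisyome
  rule 2 (pre-nasal raising): lisyome → lisyume
  rule 3: no change — lisyume
  rule 4 (unconditioned shift): lisyume → liszume
  ⇒ Anmekish liszume
The regular Anmekish reflex would be 'liszume', but the attested form is 'loszume'. The correspondence is irregular, so they are not cognates (the Anmekish form has a different source).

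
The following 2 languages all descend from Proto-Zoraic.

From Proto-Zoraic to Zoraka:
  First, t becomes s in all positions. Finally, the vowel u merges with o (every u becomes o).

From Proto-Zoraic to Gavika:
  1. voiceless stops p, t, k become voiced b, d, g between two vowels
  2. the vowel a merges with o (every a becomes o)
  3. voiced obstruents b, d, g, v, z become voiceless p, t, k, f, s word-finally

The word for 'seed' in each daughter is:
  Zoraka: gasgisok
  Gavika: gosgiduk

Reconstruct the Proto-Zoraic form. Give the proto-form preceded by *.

*gasgituk

Position 2: Zoraka has a, Gavika has o. Zoraka preserves a here (none of its changes turn any other segment into a), so the proto-segment is *a.
Position 7: Zoraka has o, Gavika has u. Gavika preserves u here (none of its changes turn any other segment into u), so the proto-segment is *u.
This points to *gasgituk. Verify forward in each daughter:
Zoraka: *gasgituk > gasgisuk > gasgisok  (by unconditioned shift, vowel merger)
Gavika: start from *gasgituk.
  rule 1 (intervocalic voicing): gasgituk → gasgiduk
  rule 2 (vowel merger): gasgiduk → gosgiduk
  rule 3: no change — gosgiduk
  ⇒ Gavika gosgiduk
Only *gasgituk yields all of Zoraka gasgisok, Gavika gosgiduk.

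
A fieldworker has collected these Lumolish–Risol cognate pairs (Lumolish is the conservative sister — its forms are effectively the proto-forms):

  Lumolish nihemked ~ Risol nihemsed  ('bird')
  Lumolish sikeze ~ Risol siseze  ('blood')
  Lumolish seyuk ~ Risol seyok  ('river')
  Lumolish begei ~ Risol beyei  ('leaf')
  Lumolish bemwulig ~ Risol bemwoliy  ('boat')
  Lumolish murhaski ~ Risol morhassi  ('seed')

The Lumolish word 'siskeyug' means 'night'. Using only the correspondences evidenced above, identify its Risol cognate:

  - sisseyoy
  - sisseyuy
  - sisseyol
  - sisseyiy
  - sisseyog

nihemked ~ nihemsed — Lumolish k corresponds to Risol s after a consonant, before a front vowel.
seyuk ~ seyok, bemwulig ~ bemwoliy — Lumolish u corresponds to Risol o after a consonant, before a consonant other than r, m, n, p, b, f, v.
bemwulig ~ bemwoliy — Lumolish g corresponds to Risol y word-finally.
Applying these to Lumolish 'siskeyug':
  siskeyug → sisseyug   (k→s after a consonant, before a front vowel)
  sisseyug → sisseyog   (u→o after a consonant, before a consonant other than r, m, n, p, b, f, v)
  sisseyog → sisseyoy   (g→y word-finally)
So the Risol cognate is 'sisseyoy'.

sisseyoy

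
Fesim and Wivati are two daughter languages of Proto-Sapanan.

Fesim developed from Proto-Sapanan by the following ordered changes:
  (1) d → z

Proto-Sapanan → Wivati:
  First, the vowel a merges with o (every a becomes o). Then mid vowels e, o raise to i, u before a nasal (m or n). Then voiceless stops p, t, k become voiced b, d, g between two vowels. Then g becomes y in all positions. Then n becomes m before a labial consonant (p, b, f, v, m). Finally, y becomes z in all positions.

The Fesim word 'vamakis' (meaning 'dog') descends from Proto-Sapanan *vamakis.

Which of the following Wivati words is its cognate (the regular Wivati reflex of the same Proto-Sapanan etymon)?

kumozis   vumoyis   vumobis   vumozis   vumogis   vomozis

Wivati: *vamakis
  vamakis → vomokis   [vowel merger]
  vomokis → vumokis   [pre-nasal raising]
  vumokis → vumogis   [intervocalic voicing]
  vumogis → vumoyis   [unconditioned shift]
  vumoyis (rule 5 does not apply)
  vumoyis → vumozis   [unconditioned shift]
  giving Wivati vumozis.
Among the options, 'vumozis' alone shows every Wivati change applied in order.

vumozis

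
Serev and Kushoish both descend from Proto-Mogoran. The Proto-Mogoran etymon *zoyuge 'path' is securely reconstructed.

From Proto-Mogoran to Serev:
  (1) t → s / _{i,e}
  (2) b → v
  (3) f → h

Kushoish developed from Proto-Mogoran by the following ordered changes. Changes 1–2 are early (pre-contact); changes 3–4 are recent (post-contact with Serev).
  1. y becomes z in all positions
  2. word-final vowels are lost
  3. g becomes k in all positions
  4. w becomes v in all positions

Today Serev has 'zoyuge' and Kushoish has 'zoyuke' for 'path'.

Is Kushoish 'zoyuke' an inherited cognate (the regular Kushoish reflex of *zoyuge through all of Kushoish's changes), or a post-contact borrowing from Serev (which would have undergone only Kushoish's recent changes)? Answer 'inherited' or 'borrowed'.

If inherited, *zoyuge would pass through all of Kushoish's changes:
Kushoish: *zoyuge > zozuge > zozug > zozuk  (by unconditioned shift, apocope, unconditioned shift)
If borrowed from Serev 'zoyuge' after the early changes, it would undergo only the recent ones:
  rule 3 (unconditioned shift): zoyuge → zoyuke
  rule 4 (unconditioned shift): no change (zoyuke)
  ⇒ as a loan: zoyuke
Kushoish 'zoyuke' matches the loan outcome 'zoyuke', not the inherited 'zozuk' — it skipped the early Kushoish changes, so it was borrowed from Serev.

borrowed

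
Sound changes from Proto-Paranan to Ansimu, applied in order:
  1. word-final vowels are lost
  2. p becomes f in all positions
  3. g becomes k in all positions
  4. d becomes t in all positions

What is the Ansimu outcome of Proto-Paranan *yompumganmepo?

Ansimu: start from *yompumganmepo.
  rule 1 (apocope): yompumganmepo → yompumganmep
  rule 2 (unconditioned shift): yompumganmep → yomfumganmef
  rule 3 (unconditioned shift): yomfumganmef → yomfumkanmef
  rule 4: no change — yomfumkanmef
  ⇒ Ansimu yomfumkanmef

yomfumkanmef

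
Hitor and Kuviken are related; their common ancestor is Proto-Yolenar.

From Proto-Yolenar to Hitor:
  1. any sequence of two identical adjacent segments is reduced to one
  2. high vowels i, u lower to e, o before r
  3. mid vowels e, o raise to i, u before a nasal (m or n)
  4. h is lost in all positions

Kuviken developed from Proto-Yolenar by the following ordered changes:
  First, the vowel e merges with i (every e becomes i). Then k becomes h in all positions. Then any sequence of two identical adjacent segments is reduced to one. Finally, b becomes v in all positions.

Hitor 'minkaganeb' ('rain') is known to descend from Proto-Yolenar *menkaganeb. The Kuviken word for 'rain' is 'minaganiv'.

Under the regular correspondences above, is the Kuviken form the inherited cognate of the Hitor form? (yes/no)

Derive the expected Kuviken reflex of *menkaganeb:
Kuviken: *menkaganeb
  menkaganeb → minkaganib   [vowel merger]
  minkaganib → minhaganib   [unconditioned shift]
  minhaganib (rule 3 does not apply)
  minhaganib → minhaganiv   [unconditioned shift]
  giving Kuviken minhaganiv.
The regular Kuviken reflex would be 'minhaganiv', but the attested form is 'minaganiv'. The correspondence is irregular, so they are not cognates (the Kuviken form has a different source).

no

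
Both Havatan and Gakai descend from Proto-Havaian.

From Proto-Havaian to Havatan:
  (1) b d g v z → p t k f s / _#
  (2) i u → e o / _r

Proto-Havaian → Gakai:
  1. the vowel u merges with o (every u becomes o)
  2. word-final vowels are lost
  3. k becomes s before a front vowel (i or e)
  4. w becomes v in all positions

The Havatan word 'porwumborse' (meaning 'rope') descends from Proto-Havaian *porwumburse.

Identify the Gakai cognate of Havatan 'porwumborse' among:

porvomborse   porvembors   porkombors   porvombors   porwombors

porvombors

Gakai: start from *porwumburse.
  rule 1 (vowel merger): porwumburse → porwomborse
  rule 2 (apocope): porwomborse → porwombors
  rule 3: no change — porwombors
  rule 4 (unconditioned shift): porwombors → porvombors
  ⇒ Gakai porvombors
Only 'porvombors' matches the regular Gakai development of *porwumburse.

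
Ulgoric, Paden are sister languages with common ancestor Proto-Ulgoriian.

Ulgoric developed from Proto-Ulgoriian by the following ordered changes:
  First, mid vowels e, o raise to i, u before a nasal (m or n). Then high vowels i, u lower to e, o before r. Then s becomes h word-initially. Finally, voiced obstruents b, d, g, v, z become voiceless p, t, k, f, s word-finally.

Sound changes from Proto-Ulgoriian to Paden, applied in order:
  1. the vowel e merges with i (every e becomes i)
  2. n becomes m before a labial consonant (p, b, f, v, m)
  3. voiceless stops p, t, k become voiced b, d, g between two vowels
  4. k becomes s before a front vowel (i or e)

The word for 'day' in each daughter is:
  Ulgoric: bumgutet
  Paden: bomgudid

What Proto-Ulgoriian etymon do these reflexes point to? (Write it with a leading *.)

Position 6: Ulgoric has t, Paden has d. Taking the neighbouring segments as reconstructed: Ulgoric t can only go back to *t; Paden d could go back to *t or *d — the one source consistent with every daughter is *t.
Position 7: Ulgoric has e, Paden has i. Taking the neighbouring segments as reconstructed: Ulgoric e can only go back to *e; Paden i could go back to *e or *i — the one source consistent with every daughter is *e.
This points to *bomguted. Verify forward in each daughter:
Ulgoric: *bomguted > bumguted > bumgutet  (by pre-nasal raising, final devoicing)
Paden: start from *bomguted.
  rule 1 (vowel merger): bomguted → bomgutid
  rule 2: no change — bomgutid
  rule 3 (intervocalic voicing): bomgutid → bomgudid
  rule 4: no change — bomgudid
  ⇒ Paden bomgudid
Only *bomguted yields all of Ulgoric bumgutet, Paden bomgudid.

*bomguted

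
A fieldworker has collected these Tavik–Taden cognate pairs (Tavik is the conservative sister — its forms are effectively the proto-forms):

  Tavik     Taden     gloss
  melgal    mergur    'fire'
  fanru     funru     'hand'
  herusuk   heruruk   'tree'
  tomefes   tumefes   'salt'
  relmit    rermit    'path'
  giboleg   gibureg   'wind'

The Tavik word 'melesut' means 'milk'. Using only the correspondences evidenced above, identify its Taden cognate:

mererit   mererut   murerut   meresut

giboleg ~ gibureg — Tavik l corresponds to Taden r between vowels (before a front vowel).
herusuk ~ heruruk — Tavik s corresponds to Taden r between vowels (before a back vowel).
Applying these to Tavik 'melesut':
  melesut → meresut   (l→r between vowels (before a front vowel))
  meresut → mererut   (s→r between vowels (before a back vowel))
So the Taden cognate is 'mererut'.

mererut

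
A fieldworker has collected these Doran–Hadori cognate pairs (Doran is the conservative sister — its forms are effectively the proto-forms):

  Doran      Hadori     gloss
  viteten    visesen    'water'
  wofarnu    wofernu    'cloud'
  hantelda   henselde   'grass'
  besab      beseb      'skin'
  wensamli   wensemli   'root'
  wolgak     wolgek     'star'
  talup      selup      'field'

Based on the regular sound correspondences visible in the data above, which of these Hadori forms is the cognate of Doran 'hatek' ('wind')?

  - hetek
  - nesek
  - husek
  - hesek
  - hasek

wolgak ~ wolgek, talup ~ selup — Doran a corresponds to Hadori e after a consonant, before a consonant other than r, m, n, p, b, f, v.
viteten ~ visesen — Doran t corresponds to Hadori s between vowels (before a front vowel).
Applying these to Doran 'hatek':
  hatek → hetek   (a→e after a consonant, before a consonant other than r, m, n, p, b, f, v)
  hetek → hesek   (t→s between vowels (before a front vowel))
So the Hadori cognate is 'hesek'.

hesek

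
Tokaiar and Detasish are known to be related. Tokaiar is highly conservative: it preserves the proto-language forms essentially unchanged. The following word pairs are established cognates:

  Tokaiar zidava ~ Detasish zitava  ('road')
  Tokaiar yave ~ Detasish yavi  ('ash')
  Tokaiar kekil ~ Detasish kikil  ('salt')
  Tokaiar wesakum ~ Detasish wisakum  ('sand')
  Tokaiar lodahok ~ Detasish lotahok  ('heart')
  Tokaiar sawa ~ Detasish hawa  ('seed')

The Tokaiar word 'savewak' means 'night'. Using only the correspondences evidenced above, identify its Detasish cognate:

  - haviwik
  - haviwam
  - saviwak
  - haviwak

haviwak

sawa ~ hawa — Tokaiar s corresponds to Detasish h word-initially before a back vowel.
kekil ~ kikil, wesakum ~ wisakum — Tokaiar e corresponds to Detasish i after a consonant, before a consonant other than r, m, n, p, b, f, v.
Applying these to Tokaiar 'savewak':
  savewak → havewak   (s→h word-initially before a back vowel)
  havewak → haviwak   (e→i after a consonant, before a consonant other than r, m, n, p, b, f, v)
So the Detasish cognate is 'haviwak'.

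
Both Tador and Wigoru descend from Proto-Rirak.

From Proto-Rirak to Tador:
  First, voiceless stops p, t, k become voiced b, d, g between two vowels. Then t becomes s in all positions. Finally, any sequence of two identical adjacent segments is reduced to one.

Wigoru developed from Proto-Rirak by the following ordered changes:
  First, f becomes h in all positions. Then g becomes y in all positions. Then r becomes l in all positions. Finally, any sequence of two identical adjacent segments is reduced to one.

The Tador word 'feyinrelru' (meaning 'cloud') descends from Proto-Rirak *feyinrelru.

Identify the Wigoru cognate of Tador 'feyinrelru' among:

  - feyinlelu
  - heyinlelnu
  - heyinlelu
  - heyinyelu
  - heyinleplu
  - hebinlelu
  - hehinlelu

heyinlelu

Wigoru: start from *feyinrelru.
  rule 1 (unconditioned shift): feyinrelru → heyinrelru
  rule 2: no change — heyinrelru
  rule 3 (unconditioned shift): heyinrelru → heyinlellu
  rule 4 (degemination): heyinlellu → heyinlelu
  ⇒ Wigoru heyinlelu
Only 'heyinlelu' matches the regular Wigoru development of *feyinrelru.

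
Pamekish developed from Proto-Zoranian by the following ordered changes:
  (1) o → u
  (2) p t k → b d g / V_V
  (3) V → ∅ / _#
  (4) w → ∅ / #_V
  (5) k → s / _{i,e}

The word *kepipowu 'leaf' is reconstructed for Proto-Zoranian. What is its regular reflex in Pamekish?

sebibuw

Pamekish: *kepipowu
  kepipowu → kepipuwu   [vowel merger]
  kepipuwu → kebibuwu   [intervocalic voicing]
  kebibuwu → kebibuw   [apocope]
  kebibuw (rule 4 does not apply)
  kebibuw → sebibuw   [palatalisation]
  giving Pamekish sebibuw.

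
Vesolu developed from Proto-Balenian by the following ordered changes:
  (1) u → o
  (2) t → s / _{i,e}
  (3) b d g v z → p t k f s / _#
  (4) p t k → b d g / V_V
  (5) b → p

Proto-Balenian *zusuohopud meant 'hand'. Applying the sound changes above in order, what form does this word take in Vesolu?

zosoohopot

Vesolu: *zusuohopud
  zusuohopud → zosoohopod   [vowel merger]
  zosoohopod (rule 2 does not apply)
  zosoohopod → zosoohopot   [final devoicing]
  zosoohopot → zosoohobot   [intervocalic voicing]
  zosoohobot → zosoohopot   [unconditioned shift]
  giving Vesolu zosoohopot.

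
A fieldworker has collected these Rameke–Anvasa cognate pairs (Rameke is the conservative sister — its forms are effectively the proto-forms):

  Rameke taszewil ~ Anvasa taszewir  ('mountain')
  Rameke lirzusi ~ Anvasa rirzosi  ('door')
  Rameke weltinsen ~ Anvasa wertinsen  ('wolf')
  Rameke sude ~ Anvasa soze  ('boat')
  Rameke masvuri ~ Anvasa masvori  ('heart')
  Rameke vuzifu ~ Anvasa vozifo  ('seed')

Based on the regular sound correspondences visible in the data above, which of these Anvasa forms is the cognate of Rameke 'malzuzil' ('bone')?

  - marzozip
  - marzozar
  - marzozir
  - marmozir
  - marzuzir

weltinsen ~ wertinsen — Rameke l corresponds to Anvasa r after a vowel, before a consonant other than r, m, n, p, b, f, v.
lirzusi ~ rirzosi, sude ~ soze — Rameke u corresponds to Anvasa o after a consonant, before a consonant other than r, m, n, p, b, f, v.
taszewil ~ taszewir — Rameke l corresponds to Anvasa r word-finally.
Applying these to Rameke 'malzuzil':
  malzuzil → marzuzil   (l→r after a vowel, before a consonant other than r, m, n, p, b, f, v)
  marzuzil → marzozil   (u→o after a consonant, before a consonant other than r, m, n, p, b, f, v)
  marzozil → marzozir   (l→r word-finally)
So the Anvasa cognate is 'marzozir'.

marzozir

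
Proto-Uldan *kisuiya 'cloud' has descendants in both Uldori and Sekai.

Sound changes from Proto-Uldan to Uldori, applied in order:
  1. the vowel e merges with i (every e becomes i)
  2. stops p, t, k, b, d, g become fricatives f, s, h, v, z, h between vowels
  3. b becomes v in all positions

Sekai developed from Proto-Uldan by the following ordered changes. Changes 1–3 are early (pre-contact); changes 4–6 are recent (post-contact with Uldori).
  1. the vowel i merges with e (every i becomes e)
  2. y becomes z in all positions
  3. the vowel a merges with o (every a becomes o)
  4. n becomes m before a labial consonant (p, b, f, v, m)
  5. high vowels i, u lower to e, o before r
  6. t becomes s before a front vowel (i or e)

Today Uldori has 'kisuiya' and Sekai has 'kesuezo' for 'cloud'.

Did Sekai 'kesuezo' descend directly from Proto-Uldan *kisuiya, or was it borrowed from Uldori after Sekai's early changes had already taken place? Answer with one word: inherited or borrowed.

If inherited, *kisuiya would pass through all of Sekai's changes:
Sekai: *kisuiya
  kisuiya → kesueya   [vowel merger]
  kesueya → kesueza   [unconditioned shift]
  kesueza → kesuezo   [vowel merger]
  kesuezo (rule 4 does not apply)
  kesuezo (rule 5 does not apply)
  kesuezo (rule 6 does not apply)
  giving Sekai kesuezo.
If borrowed from Uldori 'kisuiya' after the early changes, it would undergo only the recent ones:
  rule 4 (nasal place assimilation): no change (kisuiya)
  rule 5 (pre-rhotic lowering): no change (kisuiya)
  rule 6 (palatalisation): no change (kisuiya)
  ⇒ as a loan: kisuiya
Sekai 'kesuezo' matches the inherited outcome exactly, so it is an inherited cognate, not a loan.

inherited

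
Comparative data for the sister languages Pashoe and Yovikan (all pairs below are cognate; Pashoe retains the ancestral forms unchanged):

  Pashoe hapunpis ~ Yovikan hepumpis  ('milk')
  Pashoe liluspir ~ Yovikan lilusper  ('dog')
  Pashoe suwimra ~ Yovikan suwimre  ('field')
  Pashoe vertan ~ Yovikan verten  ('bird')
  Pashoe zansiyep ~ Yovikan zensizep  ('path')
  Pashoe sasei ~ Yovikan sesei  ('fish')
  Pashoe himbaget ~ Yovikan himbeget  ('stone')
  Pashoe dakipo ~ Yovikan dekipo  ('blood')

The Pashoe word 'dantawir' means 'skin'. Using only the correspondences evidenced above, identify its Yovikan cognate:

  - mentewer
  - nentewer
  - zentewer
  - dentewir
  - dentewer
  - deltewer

vertan ~ verten, zansiyep ~ zensizep — Pashoe a corresponds to Yovikan e after a consonant, before a nasal.
sasei ~ sesei, himbaget ~ himbeget — Pashoe a corresponds to Yovikan e after a consonant, before a consonant other than r, m, n, p, b, f, v.
liluspir ~ lilusper — Pashoe i corresponds to Yovikan e after a consonant, before r.
Applying these to Pashoe 'dantawir':
  dantawir → dentawir   (a→e after a consonant, before a nasal)
  dentawir → dentewir   (a→e after a consonant, before a consonant other than r, m, n, p, b, f, v)
  dentewir → dentewer   (i→e after a consonant, before r)
So the Yovikan cognate is 'dentewer'.

dentewer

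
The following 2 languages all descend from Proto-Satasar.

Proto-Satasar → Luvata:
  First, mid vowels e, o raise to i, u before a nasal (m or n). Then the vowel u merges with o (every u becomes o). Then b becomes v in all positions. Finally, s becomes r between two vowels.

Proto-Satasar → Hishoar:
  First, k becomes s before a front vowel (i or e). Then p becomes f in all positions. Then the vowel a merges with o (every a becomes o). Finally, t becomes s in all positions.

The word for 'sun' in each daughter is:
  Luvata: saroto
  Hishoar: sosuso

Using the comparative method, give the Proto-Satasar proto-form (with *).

Position 3: Luvata has r, Hishoar has s. Taking the neighbouring segments as reconstructed: Luvata r could go back to *s or *r; Hishoar s could go back to *t or *s — the one source consistent with every daughter is *s.
Position 2: Luvata has a, Hishoar has o. Luvata preserves a here (none of its changes turn any other segment into a), so the proto-segment is *a.
This points to *sasuto. Verify forward in each daughter:
Luvata: *sasuto
  sasuto (rule 1 does not apply)
  sasuto → sasoto   [vowel merger]
  sasoto (rule 3 does not apply)
  sasoto → saroto   [rhotacism]
  giving Luvata saroto.
Hishoar: *sasuto
  sasuto (rule 1 does not apply)
  sasuto (rule 2 does not apply)
  sasuto → sosuto   [vowel merger]
  sosuto → sosuso   [unconditioned shift]
  giving Hishoar sosuso.
*sasuto is the unique common source.

*sasuto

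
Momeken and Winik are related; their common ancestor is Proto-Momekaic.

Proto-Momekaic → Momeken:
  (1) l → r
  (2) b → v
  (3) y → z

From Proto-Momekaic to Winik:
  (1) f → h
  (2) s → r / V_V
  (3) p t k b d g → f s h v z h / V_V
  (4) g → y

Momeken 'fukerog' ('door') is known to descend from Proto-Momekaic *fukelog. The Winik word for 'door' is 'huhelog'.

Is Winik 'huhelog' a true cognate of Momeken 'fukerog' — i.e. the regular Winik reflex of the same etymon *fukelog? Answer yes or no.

no

Derive the expected Winik reflex of *fukelog:
Winik: *fukelog > hukelog > huhelog > huheloy  (by unconditioned shift, intervocalic lenition, unconditioned shift)
The regular Winik reflex would be 'huheloy', but the attested form is 'huhelog'. The correspondence is irregular, so they are not cognates (the Winik form has a different source).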